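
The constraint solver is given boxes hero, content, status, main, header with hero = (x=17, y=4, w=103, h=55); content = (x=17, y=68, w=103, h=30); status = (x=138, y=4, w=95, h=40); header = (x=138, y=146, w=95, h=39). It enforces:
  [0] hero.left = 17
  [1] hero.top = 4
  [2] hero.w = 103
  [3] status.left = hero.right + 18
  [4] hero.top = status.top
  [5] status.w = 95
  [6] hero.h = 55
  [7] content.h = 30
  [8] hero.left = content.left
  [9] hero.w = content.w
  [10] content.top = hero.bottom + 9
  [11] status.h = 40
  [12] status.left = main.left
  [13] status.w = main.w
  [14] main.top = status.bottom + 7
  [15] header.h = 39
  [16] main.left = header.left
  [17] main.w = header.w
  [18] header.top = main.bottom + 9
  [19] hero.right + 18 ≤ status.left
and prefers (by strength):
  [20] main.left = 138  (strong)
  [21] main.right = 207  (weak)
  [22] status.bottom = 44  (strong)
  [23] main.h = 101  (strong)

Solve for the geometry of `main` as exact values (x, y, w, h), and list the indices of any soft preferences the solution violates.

1. main.x = 138  [status.left = main.left]
2. main.w = 95  [status.w = main.w]
3. main.y = 51  [main.top = status.bottom + 7]
4. main.h = 86  [header.top = main.bottom + 9]

main = (x=138, y=51, w=95, h=86)
violated soft preferences: 21, 23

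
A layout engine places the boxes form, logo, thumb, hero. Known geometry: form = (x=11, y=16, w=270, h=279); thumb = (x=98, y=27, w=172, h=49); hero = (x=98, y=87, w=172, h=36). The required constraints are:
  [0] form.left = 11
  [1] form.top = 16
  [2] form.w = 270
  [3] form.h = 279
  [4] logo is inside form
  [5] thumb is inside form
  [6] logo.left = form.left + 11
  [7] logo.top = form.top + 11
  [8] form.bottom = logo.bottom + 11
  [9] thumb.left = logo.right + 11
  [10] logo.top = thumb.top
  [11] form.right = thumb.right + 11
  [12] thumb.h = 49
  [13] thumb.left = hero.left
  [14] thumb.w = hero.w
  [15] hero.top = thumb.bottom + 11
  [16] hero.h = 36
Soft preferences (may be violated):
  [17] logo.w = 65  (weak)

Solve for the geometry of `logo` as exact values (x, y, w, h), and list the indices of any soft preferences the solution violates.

logo = (x=22, y=27, w=65, h=257)
violated soft preferences: none

1. logo.x = 22  [logo.left = form.left + 11]
2. logo.y = 27  [logo.top = form.top + 11]
3. logo.h = 257  [form.bottom = logo.bottom + 11]
4. logo.w = 65  [thumb.left = logo.right + 11]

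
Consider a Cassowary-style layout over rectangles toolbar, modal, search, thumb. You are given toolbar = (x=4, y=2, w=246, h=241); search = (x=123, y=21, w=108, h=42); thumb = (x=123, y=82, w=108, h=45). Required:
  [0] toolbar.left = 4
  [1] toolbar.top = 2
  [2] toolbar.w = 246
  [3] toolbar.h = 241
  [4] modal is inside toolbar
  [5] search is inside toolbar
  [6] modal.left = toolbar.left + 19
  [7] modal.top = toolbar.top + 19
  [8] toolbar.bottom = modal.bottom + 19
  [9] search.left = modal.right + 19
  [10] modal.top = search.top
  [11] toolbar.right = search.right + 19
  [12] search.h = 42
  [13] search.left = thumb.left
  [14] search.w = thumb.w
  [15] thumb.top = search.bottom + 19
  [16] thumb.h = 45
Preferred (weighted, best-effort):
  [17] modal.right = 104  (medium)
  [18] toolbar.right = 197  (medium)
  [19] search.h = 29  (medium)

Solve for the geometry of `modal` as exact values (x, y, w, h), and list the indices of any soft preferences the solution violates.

1. modal.x = 23  [modal.left = toolbar.left + 19]
2. modal.y = 21  [modal.top = toolbar.top + 19]
3. modal.h = 203  [toolbar.bottom = modal.bottom + 19]
4. modal.w = 81  [search.left = modal.right + 19]

modal = (x=23, y=21, w=81, h=203)
violated soft preferences: 18, 19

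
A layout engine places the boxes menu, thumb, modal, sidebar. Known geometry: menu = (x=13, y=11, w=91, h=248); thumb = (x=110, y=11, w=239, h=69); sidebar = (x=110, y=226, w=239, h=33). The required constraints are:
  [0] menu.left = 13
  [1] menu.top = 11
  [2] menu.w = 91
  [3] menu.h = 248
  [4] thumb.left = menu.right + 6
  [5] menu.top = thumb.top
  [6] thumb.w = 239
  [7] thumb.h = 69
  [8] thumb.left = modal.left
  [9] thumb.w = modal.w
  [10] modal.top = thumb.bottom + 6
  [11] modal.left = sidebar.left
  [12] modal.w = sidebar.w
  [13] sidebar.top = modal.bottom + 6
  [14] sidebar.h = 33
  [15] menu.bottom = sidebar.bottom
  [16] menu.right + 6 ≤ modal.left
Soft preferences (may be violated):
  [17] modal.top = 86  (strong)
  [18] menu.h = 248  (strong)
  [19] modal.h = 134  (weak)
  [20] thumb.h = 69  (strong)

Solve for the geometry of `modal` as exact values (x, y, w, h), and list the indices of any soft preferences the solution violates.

modal = (x=110, y=86, w=239, h=134)
violated soft preferences: none

1. modal.x = 110  [thumb.left = modal.left]
2. modal.w = 239  [thumb.w = modal.w]
3. modal.y = 86  [modal.top = thumb.bottom + 6]
4. modal.h = 134  [sidebar.top = modal.bottom + 6]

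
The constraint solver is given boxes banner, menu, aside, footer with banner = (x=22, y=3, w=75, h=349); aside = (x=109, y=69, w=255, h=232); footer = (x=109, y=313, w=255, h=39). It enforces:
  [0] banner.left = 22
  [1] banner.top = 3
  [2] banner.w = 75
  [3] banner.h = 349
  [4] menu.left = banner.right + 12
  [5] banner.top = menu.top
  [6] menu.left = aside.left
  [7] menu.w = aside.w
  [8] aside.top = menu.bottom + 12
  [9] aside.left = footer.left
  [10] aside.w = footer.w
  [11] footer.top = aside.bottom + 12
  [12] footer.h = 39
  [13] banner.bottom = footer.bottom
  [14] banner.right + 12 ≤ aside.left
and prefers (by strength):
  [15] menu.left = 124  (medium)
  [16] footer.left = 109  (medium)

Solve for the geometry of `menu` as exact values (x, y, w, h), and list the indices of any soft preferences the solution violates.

menu = (x=109, y=3, w=255, h=54)
violated soft preferences: 15

1. menu.x = 109  [menu.left = banner.right + 12]
2. menu.y = 3  [banner.top = menu.top]
3. menu.w = 255  [menu.w = aside.w]
4. menu.h = 54  [aside.top = menu.bottom + 12]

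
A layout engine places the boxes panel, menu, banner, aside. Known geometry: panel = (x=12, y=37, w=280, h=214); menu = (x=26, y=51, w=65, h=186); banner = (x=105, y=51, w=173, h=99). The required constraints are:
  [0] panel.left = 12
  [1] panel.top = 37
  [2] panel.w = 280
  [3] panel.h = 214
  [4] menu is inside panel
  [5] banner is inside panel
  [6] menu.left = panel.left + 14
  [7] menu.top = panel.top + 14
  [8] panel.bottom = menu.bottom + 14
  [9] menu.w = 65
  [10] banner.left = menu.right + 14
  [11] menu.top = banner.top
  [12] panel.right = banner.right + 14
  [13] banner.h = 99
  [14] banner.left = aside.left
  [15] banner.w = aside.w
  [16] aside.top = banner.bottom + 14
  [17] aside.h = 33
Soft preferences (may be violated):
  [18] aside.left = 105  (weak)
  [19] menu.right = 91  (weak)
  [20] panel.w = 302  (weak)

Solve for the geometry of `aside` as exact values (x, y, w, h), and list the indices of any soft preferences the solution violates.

aside = (x=105, y=164, w=173, h=33)
violated soft preferences: 20

1. aside.x = 105  [banner.left = aside.left]
2. aside.w = 173  [banner.w = aside.w]
3. aside.y = 164  [aside.top = banner.bottom + 14]
4. aside.h = 33  [aside.h = 33]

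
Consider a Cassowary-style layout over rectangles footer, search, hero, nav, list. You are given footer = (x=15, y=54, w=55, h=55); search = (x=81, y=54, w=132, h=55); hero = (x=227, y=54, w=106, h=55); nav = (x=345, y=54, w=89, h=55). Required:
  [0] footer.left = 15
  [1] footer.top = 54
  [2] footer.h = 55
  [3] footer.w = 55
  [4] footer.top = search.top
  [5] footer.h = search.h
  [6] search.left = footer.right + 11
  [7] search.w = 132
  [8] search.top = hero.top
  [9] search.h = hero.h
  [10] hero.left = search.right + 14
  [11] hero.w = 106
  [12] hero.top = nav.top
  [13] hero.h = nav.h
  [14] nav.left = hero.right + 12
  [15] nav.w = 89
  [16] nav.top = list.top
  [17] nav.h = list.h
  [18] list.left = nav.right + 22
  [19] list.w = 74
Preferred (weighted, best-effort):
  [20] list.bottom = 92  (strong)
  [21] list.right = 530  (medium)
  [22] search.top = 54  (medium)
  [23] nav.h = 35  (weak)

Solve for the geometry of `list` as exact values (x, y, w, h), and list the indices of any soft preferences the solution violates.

1. list.y = 54  [nav.top = list.top]
2. list.h = 55  [nav.h = list.h]
3. list.x = 456  [list.left = nav.right + 22]
4. list.w = 74  [list.w = 74]

list = (x=456, y=54, w=74, h=55)
violated soft preferences: 20, 23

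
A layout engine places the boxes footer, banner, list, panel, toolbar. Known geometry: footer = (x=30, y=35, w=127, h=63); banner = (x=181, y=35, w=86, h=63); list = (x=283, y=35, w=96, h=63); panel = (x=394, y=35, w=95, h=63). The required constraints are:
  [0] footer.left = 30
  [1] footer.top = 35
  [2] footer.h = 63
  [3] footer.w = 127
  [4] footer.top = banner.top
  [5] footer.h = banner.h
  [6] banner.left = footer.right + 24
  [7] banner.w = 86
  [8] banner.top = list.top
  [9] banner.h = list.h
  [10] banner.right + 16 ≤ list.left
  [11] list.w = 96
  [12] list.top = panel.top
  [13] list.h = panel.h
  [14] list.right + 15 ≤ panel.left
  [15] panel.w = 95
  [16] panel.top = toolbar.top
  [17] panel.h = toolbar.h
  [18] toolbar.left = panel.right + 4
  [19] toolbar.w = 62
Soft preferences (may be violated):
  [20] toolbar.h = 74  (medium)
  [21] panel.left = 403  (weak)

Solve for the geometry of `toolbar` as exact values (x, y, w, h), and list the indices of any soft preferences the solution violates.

toolbar = (x=493, y=35, w=62, h=63)
violated soft preferences: 20, 21

1. toolbar.y = 35  [panel.top = toolbar.top]
2. toolbar.h = 63  [panel.h = toolbar.h]
3. toolbar.x = 493  [toolbar.left = panel.right + 4]
4. toolbar.w = 62  [toolbar.w = 62]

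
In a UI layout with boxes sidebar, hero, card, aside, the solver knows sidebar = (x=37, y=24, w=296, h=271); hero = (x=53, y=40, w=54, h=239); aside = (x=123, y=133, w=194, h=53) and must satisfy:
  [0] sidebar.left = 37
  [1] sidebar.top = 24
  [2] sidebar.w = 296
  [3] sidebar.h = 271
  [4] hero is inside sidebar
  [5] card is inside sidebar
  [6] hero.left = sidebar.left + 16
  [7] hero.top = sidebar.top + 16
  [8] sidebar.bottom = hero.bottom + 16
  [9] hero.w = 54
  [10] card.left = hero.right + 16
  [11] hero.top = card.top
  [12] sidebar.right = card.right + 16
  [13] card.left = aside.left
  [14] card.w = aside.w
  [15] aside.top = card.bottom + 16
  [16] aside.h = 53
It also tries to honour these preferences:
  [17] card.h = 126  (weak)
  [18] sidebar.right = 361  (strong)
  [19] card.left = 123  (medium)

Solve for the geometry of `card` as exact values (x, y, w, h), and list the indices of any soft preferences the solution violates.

1. card.x = 123  [card.left = hero.right + 16]
2. card.y = 40  [hero.top = card.top]
3. card.w = 194  [sidebar.right = card.right + 16]
4. card.h = 77  [aside.top = card.bottom + 16]

card = (x=123, y=40, w=194, h=77)
violated soft preferences: 17, 18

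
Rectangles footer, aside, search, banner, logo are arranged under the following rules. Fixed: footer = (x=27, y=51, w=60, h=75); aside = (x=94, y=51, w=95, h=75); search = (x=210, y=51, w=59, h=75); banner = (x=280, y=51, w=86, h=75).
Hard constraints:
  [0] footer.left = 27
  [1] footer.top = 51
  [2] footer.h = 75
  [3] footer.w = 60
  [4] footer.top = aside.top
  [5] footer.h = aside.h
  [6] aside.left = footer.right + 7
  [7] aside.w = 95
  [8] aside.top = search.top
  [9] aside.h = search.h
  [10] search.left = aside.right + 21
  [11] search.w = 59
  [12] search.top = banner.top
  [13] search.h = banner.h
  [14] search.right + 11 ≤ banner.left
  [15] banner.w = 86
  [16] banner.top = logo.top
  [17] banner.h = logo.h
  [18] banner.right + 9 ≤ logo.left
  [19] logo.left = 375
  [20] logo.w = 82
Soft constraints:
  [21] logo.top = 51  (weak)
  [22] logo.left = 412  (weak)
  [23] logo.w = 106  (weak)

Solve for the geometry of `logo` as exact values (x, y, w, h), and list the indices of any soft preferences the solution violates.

logo = (x=375, y=51, w=82, h=75)
violated soft preferences: 22, 23

1. logo.y = 51  [banner.top = logo.top]
2. logo.h = 75  [banner.h = logo.h]
3. logo.x = 375  [logo.left = 375]
4. logo.w = 82  [logo.w = 82]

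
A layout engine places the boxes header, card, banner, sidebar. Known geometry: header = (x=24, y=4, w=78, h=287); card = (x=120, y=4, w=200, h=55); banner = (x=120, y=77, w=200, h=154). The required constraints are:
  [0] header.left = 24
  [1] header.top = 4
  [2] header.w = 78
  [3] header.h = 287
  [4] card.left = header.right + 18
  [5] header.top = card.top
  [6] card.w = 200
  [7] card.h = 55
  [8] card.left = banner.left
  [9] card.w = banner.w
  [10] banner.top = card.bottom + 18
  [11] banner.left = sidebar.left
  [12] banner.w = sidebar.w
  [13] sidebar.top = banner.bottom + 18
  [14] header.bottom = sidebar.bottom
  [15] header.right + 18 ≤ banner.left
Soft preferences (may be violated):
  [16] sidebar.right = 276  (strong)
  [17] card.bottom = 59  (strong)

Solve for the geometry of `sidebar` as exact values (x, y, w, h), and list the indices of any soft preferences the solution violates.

sidebar = (x=120, y=249, w=200, h=42)
violated soft preferences: 16

1. sidebar.x = 120  [banner.left = sidebar.left]
2. sidebar.w = 200  [banner.w = sidebar.w]
3. sidebar.y = 249  [sidebar.top = banner.bottom + 18]
4. sidebar.h = 42  [header.bottom = sidebar.bottom]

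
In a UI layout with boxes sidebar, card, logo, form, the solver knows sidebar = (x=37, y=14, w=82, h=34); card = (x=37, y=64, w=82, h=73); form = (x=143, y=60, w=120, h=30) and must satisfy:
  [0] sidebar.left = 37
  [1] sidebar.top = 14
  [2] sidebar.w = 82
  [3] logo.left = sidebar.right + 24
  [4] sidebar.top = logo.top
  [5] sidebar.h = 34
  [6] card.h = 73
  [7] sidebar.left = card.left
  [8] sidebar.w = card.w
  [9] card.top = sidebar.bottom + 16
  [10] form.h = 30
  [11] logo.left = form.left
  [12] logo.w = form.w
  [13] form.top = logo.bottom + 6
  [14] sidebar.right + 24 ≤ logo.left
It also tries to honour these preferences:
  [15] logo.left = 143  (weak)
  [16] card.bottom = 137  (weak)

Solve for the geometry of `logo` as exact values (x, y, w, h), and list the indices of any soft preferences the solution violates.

1. logo.x = 143  [logo.left = sidebar.right + 24]
2. logo.y = 14  [sidebar.top = logo.top]
3. logo.w = 120  [logo.w = form.w]
4. logo.h = 40  [form.top = logo.bottom + 6]

logo = (x=143, y=14, w=120, h=40)
violated soft preferences: none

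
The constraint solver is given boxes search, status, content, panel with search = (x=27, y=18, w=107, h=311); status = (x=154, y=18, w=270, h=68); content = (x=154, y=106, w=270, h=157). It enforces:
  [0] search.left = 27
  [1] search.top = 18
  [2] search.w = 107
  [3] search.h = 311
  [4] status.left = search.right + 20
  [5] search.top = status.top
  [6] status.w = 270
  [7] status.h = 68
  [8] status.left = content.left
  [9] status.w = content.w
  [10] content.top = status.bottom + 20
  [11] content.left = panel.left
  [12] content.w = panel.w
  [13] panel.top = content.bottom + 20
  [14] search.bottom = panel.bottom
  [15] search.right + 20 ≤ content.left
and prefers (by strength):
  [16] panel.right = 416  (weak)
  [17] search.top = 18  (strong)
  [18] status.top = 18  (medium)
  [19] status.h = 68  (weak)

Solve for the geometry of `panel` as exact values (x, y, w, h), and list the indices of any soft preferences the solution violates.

1. panel.x = 154  [content.left = panel.left]
2. panel.w = 270  [content.w = panel.w]
3. panel.y = 283  [panel.top = content.bottom + 20]
4. panel.h = 46  [search.bottom = panel.bottom]

panel = (x=154, y=283, w=270, h=46)
violated soft preferences: 16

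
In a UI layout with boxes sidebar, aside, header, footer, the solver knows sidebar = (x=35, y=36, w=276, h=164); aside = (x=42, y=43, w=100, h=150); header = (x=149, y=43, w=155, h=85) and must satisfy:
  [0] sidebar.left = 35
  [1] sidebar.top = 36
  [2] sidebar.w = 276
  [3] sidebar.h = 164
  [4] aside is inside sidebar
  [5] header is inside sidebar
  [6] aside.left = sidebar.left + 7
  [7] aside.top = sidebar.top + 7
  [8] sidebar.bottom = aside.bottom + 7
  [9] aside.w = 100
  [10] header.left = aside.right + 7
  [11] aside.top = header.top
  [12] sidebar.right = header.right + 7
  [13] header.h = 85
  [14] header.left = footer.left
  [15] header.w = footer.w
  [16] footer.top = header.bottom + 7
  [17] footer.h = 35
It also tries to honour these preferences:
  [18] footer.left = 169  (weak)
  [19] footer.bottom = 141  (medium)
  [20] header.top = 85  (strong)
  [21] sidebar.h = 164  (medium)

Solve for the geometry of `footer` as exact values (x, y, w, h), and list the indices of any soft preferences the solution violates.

footer = (x=149, y=135, w=155, h=35)
violated soft preferences: 18, 19, 20

1. footer.x = 149  [header.left = footer.left]
2. footer.w = 155  [header.w = footer.w]
3. footer.y = 135  [footer.top = header.bottom + 7]
4. footer.h = 35  [footer.h = 35]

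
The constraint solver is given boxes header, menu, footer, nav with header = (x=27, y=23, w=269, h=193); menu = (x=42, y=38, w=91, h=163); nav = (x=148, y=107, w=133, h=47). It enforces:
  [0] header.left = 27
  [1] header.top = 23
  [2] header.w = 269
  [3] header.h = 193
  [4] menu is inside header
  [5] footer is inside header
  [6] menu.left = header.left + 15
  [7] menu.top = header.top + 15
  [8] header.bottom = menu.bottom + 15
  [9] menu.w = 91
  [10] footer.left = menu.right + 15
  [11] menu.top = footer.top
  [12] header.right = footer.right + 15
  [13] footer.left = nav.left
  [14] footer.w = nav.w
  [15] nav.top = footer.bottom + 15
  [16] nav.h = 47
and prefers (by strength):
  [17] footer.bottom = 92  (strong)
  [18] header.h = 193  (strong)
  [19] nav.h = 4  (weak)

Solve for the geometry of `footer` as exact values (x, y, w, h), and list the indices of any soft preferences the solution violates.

1. footer.x = 148  [footer.left = menu.right + 15]
2. footer.y = 38  [menu.top = footer.top]
3. footer.w = 133  [header.right = footer.right + 15]
4. footer.h = 54  [nav.top = footer.bottom + 15]

footer = (x=148, y=38, w=133, h=54)
violated soft preferences: 19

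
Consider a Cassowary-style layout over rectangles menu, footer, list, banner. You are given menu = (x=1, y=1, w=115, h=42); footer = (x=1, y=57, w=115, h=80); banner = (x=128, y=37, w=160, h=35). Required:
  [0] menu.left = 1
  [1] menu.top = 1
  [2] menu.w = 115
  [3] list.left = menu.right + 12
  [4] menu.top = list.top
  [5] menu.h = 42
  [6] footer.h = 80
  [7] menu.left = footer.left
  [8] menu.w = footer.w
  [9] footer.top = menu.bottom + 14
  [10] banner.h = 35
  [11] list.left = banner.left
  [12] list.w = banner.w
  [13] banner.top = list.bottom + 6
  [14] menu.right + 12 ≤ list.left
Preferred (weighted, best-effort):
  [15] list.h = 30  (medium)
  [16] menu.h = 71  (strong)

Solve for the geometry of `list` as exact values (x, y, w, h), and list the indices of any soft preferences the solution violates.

list = (x=128, y=1, w=160, h=30)
violated soft preferences: 16

1. list.x = 128  [list.left = menu.right + 12]
2. list.y = 1  [menu.top = list.top]
3. list.w = 160  [list.w = banner.w]
4. list.h = 30  [banner.top = list.bottom + 6]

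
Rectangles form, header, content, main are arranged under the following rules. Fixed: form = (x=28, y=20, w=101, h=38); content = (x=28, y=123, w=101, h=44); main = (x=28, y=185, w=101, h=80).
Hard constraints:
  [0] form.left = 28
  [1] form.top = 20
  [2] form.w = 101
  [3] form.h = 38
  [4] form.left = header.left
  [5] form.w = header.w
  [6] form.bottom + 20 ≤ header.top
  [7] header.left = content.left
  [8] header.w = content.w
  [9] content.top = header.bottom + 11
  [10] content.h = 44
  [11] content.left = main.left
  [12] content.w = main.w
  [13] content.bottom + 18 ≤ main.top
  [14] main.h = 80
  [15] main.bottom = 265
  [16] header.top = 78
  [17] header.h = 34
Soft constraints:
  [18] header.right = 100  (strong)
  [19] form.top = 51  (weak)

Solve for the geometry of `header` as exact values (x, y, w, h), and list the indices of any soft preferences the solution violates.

1. header.x = 28  [form.left = header.left]
2. header.w = 101  [form.w = header.w]
3. header.y = 78  [header.top = 78]
4. header.h = 34  [header.h = 34]

header = (x=28, y=78, w=101, h=34)
violated soft preferences: 18, 19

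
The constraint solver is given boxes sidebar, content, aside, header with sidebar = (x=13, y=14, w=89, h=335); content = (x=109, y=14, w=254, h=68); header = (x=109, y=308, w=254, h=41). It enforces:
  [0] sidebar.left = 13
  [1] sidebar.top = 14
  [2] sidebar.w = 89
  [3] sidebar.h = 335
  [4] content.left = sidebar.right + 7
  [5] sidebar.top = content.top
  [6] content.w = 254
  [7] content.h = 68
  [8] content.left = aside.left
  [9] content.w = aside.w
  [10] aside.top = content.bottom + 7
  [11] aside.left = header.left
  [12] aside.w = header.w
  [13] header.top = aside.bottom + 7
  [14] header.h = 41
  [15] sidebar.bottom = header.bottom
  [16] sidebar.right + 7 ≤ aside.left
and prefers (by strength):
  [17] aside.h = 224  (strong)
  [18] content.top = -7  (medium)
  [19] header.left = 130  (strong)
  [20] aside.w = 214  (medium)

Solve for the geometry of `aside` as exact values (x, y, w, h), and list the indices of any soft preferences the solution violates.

1. aside.x = 109  [content.left = aside.left]
2. aside.w = 254  [content.w = aside.w]
3. aside.y = 89  [aside.top = content.bottom + 7]
4. aside.h = 212  [header.top = aside.bottom + 7]

aside = (x=109, y=89, w=254, h=212)
violated soft preferences: 17, 18, 19, 20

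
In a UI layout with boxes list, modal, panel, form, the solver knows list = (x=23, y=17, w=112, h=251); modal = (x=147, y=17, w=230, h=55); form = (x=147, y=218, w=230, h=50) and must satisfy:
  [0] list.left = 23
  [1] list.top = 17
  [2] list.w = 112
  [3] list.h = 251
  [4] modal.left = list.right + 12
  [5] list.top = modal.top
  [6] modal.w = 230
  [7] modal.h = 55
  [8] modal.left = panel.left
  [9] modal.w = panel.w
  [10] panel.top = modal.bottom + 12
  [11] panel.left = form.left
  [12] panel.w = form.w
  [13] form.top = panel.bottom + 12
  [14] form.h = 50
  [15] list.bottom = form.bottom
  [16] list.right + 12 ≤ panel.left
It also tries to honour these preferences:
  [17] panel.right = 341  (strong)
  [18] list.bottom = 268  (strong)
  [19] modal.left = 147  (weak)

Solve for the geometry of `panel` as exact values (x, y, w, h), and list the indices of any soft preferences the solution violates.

panel = (x=147, y=84, w=230, h=122)
violated soft preferences: 17

1. panel.x = 147  [modal.left = panel.left]
2. panel.w = 230  [modal.w = panel.w]
3. panel.y = 84  [panel.top = modal.bottom + 12]
4. panel.h = 122  [form.top = panel.bottom + 12]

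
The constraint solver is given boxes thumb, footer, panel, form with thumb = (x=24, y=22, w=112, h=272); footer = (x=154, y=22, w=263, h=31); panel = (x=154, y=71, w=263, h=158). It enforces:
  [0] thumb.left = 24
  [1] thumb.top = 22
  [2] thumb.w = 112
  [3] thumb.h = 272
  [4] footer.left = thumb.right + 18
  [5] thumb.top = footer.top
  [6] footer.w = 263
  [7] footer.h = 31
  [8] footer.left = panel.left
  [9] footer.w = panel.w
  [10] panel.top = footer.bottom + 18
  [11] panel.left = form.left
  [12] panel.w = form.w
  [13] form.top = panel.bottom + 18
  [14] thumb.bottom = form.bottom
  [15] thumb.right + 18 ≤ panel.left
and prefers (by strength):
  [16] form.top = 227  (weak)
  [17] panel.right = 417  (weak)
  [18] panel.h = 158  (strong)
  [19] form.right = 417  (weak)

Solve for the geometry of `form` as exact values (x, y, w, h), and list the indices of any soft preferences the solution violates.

form = (x=154, y=247, w=263, h=47)
violated soft preferences: 16

1. form.x = 154  [panel.left = form.left]
2. form.w = 263  [panel.w = form.w]
3. form.y = 247  [form.top = panel.bottom + 18]
4. form.h = 47  [thumb.bottom = form.bottom]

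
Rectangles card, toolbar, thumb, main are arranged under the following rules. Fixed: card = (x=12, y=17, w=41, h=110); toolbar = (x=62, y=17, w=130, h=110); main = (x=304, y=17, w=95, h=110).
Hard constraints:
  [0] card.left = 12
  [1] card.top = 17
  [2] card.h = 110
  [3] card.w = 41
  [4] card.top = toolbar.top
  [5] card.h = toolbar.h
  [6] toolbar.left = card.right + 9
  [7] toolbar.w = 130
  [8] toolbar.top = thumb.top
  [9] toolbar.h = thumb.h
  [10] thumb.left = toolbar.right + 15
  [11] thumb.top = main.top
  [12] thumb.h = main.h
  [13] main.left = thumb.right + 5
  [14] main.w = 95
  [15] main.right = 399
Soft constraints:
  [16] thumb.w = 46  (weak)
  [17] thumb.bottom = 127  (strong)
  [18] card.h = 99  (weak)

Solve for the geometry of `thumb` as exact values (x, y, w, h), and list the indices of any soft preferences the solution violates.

thumb = (x=207, y=17, w=92, h=110)
violated soft preferences: 16, 18

1. thumb.y = 17  [toolbar.top = thumb.top]
2. thumb.h = 110  [toolbar.h = thumb.h]
3. thumb.x = 207  [thumb.left = toolbar.right + 15]
4. thumb.w = 92  [main.left = thumb.right + 5]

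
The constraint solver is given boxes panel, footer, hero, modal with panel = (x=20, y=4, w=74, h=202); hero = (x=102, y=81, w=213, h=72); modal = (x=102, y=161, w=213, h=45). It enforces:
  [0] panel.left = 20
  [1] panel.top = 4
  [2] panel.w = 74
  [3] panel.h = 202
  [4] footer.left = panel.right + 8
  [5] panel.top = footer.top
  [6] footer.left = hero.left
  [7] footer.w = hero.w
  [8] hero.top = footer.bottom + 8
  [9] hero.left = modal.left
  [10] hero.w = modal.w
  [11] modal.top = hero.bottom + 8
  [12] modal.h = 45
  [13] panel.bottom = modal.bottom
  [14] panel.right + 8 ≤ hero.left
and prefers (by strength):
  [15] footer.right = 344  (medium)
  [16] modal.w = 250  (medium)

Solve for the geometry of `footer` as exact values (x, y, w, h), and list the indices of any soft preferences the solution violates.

1. footer.x = 102  [footer.left = panel.right + 8]
2. footer.y = 4  [panel.top = footer.top]
3. footer.w = 213  [footer.w = hero.w]
4. footer.h = 69  [hero.top = footer.bottom + 8]

footer = (x=102, y=4, w=213, h=69)
violated soft preferences: 15, 16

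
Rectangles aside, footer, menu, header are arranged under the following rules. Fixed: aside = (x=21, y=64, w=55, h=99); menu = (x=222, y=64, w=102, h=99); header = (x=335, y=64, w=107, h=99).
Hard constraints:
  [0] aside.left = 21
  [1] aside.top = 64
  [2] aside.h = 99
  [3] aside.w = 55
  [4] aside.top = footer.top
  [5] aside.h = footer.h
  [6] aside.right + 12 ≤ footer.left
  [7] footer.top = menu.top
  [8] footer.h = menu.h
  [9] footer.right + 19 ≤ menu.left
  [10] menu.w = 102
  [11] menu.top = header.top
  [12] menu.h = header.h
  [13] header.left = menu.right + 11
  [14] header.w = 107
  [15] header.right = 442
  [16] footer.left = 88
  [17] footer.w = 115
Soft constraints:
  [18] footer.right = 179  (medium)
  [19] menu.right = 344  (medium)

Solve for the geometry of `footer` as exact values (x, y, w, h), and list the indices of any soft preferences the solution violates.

1. footer.y = 64  [aside.top = footer.top]
2. footer.h = 99  [aside.h = footer.h]
3. footer.x = 88  [footer.left = 88]
4. footer.w = 115  [footer.w = 115]

footer = (x=88, y=64, w=115, h=99)
violated soft preferences: 18, 19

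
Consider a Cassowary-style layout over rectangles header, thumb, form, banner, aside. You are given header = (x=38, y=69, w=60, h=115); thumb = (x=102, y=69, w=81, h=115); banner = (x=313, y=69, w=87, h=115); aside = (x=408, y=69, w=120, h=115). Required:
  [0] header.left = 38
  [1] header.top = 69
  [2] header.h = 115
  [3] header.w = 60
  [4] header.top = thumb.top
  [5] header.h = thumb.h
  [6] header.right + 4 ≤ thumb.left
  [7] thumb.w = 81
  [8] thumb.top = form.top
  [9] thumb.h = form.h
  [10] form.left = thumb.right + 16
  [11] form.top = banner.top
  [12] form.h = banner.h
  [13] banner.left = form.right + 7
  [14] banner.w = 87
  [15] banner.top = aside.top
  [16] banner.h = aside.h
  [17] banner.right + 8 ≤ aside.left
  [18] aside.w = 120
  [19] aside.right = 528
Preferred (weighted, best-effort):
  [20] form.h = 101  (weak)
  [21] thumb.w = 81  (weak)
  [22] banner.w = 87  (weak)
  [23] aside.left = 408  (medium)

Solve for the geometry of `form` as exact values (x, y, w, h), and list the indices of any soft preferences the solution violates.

form = (x=199, y=69, w=107, h=115)
violated soft preferences: 20

1. form.y = 69  [thumb.top = form.top]
2. form.h = 115  [thumb.h = form.h]
3. form.x = 199  [form.left = thumb.right + 16]
4. form.w = 107  [banner.left = form.right + 7]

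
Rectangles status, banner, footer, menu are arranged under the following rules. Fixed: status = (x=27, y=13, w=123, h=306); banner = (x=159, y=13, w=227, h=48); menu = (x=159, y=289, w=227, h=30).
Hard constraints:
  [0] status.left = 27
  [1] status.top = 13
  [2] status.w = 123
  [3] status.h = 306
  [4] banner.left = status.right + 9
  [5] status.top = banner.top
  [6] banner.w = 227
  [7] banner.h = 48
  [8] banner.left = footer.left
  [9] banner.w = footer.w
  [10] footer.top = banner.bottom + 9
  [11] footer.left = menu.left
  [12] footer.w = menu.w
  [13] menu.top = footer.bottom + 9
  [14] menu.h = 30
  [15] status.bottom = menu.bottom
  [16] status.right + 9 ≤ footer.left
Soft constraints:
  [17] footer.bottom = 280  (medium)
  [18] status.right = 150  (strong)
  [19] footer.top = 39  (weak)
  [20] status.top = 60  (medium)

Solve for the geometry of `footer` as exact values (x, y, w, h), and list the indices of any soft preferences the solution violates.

1. footer.x = 159  [banner.left = footer.left]
2. footer.w = 227  [banner.w = footer.w]
3. footer.y = 70  [footer.top = banner.bottom + 9]
4. footer.h = 210  [menu.top = footer.bottom + 9]

footer = (x=159, y=70, w=227, h=210)
violated soft preferences: 19, 20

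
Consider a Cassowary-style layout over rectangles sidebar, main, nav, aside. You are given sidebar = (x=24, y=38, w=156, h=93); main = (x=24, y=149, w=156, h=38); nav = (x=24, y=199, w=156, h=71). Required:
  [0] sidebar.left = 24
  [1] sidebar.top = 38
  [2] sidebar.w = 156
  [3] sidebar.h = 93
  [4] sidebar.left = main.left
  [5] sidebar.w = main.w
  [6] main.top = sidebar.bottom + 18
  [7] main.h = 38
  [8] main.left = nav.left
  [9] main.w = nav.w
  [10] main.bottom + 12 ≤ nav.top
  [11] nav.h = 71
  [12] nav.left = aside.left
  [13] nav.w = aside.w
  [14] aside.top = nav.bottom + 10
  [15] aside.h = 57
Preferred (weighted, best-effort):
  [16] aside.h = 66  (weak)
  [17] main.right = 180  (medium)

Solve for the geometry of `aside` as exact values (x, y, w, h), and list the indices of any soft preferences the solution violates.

1. aside.x = 24  [nav.left = aside.left]
2. aside.w = 156  [nav.w = aside.w]
3. aside.y = 280  [aside.top = nav.bottom + 10]
4. aside.h = 57  [aside.h = 57]

aside = (x=24, y=280, w=156, h=57)
violated soft preferences: 16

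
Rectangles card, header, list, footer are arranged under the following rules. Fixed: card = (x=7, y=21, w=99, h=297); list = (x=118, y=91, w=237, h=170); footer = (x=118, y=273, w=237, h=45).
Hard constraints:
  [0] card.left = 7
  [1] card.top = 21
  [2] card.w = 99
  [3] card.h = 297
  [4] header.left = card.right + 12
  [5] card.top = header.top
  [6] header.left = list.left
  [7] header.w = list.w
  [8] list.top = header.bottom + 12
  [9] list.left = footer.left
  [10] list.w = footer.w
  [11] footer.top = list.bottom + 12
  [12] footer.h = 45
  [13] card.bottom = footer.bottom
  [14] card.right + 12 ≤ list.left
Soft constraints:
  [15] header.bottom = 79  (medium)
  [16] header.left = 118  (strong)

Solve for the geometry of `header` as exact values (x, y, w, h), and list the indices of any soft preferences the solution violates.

1. header.x = 118  [header.left = card.right + 12]
2. header.y = 21  [card.top = header.top]
3. header.w = 237  [header.w = list.w]
4. header.h = 58  [list.top = header.bottom + 12]

header = (x=118, y=21, w=237, h=58)
violated soft preferences: none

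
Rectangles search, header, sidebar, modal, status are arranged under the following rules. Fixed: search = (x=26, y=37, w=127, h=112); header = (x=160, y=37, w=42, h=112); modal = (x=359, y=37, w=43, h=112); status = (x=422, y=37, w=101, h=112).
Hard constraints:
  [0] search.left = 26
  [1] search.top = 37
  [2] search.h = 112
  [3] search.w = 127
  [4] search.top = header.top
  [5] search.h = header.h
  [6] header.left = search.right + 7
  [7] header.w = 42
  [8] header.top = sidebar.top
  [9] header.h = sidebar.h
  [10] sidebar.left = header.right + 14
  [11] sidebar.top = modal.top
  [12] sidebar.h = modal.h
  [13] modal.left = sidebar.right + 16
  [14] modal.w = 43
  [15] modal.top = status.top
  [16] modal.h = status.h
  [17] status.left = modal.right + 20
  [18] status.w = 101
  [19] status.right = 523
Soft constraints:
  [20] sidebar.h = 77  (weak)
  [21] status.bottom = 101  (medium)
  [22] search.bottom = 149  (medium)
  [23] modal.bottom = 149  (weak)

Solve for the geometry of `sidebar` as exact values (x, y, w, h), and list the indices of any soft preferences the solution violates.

sidebar = (x=216, y=37, w=127, h=112)
violated soft preferences: 20, 21

1. sidebar.y = 37  [header.top = sidebar.top]
2. sidebar.h = 112  [header.h = sidebar.h]
3. sidebar.x = 216  [sidebar.left = header.right + 14]
4. sidebar.w = 127  [modal.left = sidebar.right + 16]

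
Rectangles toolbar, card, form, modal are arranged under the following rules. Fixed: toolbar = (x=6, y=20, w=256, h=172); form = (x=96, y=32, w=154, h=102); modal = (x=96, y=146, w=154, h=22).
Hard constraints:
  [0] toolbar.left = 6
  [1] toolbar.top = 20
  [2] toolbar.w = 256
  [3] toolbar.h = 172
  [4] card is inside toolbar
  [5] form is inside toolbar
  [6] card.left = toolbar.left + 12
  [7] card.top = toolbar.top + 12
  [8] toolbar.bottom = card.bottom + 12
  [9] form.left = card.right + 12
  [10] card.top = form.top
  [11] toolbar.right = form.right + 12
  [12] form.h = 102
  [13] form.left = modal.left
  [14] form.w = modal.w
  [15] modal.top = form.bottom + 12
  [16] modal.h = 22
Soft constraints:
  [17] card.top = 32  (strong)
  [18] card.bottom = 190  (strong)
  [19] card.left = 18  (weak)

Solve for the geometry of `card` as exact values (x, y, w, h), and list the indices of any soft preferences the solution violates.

1. card.x = 18  [card.left = toolbar.left + 12]
2. card.y = 32  [card.top = toolbar.top + 12]
3. card.h = 148  [toolbar.bottom = card.bottom + 12]
4. card.w = 66  [form.left = card.right + 12]

card = (x=18, y=32, w=66, h=148)
violated soft preferences: 18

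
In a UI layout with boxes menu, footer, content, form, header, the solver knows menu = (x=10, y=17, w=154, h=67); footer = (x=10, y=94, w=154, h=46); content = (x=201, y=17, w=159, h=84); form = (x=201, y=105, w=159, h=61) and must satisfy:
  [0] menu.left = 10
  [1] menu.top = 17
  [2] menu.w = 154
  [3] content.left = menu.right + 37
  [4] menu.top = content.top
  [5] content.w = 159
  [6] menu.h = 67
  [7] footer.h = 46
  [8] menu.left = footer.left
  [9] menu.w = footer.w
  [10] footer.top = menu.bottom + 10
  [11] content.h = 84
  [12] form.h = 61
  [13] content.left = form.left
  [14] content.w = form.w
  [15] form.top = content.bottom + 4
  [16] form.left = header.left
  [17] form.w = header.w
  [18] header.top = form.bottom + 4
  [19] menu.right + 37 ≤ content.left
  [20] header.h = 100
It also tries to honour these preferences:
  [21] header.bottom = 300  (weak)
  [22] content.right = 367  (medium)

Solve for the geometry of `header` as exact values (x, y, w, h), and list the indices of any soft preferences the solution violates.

1. header.x = 201  [form.left = header.left]
2. header.w = 159  [form.w = header.w]
3. header.y = 170  [header.top = form.bottom + 4]
4. header.h = 100  [header.h = 100]

header = (x=201, y=170, w=159, h=100)
violated soft preferences: 21, 22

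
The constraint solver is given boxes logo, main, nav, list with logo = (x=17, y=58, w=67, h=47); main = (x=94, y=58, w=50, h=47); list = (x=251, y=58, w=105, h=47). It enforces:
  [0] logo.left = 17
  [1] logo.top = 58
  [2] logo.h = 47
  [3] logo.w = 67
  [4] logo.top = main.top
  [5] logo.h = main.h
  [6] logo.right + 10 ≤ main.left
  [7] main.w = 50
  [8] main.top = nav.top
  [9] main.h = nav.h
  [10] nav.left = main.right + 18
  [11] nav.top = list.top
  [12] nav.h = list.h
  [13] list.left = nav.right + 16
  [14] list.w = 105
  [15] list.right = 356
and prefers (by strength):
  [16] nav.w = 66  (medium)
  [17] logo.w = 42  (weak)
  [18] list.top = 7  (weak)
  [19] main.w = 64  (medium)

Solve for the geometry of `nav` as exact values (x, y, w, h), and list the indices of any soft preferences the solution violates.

1. nav.y = 58  [main.top = nav.top]
2. nav.h = 47  [main.h = nav.h]
3. nav.x = 162  [nav.left = main.right + 18]
4. nav.w = 73  [list.left = nav.right + 16]

nav = (x=162, y=58, w=73, h=47)
violated soft preferences: 16, 17, 18, 19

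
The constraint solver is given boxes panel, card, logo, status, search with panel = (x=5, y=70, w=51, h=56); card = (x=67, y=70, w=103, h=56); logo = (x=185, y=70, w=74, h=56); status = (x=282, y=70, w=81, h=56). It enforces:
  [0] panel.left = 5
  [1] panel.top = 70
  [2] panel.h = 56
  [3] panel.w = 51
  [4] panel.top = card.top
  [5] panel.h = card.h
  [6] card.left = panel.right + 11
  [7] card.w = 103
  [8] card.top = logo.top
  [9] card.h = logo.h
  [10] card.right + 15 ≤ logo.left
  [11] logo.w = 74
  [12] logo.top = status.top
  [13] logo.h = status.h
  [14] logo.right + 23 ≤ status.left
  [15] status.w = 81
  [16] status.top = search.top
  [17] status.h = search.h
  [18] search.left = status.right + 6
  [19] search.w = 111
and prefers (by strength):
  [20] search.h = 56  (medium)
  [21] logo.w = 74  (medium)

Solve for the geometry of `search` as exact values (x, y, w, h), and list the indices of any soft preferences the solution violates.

1. search.y = 70  [status.top = search.top]
2. search.h = 56  [status.h = search.h]
3. search.x = 369  [search.left = status.right + 6]
4. search.w = 111  [search.w = 111]

search = (x=369, y=70, w=111, h=56)
violated soft preferences: none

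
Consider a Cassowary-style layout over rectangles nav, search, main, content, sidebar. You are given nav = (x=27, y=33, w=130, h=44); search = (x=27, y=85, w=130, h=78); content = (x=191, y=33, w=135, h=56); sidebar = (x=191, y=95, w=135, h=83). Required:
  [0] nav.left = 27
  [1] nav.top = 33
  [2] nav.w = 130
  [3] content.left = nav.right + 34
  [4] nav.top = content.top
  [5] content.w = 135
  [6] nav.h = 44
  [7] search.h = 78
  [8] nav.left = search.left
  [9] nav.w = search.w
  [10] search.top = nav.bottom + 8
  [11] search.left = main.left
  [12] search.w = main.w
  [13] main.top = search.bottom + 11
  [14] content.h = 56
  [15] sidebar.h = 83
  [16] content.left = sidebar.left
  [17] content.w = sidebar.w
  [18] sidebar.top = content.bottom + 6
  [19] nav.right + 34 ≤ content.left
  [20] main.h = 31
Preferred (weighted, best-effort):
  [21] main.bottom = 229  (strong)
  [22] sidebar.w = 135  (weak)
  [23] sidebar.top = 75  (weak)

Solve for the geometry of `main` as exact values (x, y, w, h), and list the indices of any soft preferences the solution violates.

main = (x=27, y=174, w=130, h=31)
violated soft preferences: 21, 23

1. main.x = 27  [search.left = main.left]
2. main.w = 130  [search.w = main.w]
3. main.y = 174  [main.top = search.bottom + 11]
4. main.h = 31  [main.h = 31]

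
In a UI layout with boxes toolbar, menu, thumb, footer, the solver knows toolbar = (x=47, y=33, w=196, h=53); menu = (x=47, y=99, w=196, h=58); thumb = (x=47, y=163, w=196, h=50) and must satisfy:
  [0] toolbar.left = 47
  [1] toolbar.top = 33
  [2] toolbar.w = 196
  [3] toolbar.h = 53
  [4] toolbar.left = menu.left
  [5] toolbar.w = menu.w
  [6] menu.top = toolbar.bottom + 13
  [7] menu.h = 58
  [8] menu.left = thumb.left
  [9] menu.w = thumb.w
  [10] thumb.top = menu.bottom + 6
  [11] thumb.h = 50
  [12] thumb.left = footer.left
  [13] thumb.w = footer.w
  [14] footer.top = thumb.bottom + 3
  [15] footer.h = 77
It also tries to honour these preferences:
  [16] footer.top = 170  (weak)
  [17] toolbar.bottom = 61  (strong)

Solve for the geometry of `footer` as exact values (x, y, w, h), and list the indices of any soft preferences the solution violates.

1. footer.x = 47  [thumb.left = footer.left]
2. footer.w = 196  [thumb.w = footer.w]
3. footer.y = 216  [footer.top = thumb.bottom + 3]
4. footer.h = 77  [footer.h = 77]

footer = (x=47, y=216, w=196, h=77)
violated soft preferences: 16, 17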